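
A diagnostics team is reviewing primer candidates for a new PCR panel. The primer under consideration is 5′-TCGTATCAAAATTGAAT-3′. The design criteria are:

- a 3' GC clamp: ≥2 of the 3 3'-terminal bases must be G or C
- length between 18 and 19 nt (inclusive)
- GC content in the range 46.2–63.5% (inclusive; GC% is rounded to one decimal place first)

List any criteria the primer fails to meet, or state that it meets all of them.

Fails: GC clamp, length, GC content.

Base counts: A=7, T=6, G=2, C=2 (length 17).
GC clamp: 3' end AAT has 0 G/C, need ≥2 ✗
length: length 17, outside 18–19 ✗
GC content: GC 4/17 = 23.5%, outside 46.2–63.5% ✗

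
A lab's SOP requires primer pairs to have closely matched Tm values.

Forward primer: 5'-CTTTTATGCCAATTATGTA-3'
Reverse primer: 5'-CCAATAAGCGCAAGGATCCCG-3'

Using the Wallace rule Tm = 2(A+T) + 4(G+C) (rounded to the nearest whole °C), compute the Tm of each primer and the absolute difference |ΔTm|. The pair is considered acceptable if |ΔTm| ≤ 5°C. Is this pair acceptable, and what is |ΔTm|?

Forward: A=5 T=9 G=2 C=3 → Tm = 2·14 + 4·5 = 48°C.
Reverse: A=7 T=2 G=5 C=7 → Tm = 2·9 + 4·12 = 66°C.
|ΔTm| = |48 − 66| = 18°C, > 5°C.

|ΔTm| = 18°C; the pair is not acceptable.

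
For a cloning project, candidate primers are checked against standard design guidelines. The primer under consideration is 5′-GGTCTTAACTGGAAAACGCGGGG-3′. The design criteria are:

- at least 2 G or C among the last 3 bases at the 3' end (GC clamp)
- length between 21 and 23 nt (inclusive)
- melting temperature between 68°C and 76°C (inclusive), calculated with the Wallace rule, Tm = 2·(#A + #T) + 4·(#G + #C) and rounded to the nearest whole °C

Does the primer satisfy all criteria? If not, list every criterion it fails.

Meets all criteria.

Base counts: A=6, T=4, G=9, C=4 (length 23).
GC clamp: 3' end GGG has 3 G/C ✓
length: length 23 ✓
Tm: Tm = 2·10 + 4·13 = 72°C ✓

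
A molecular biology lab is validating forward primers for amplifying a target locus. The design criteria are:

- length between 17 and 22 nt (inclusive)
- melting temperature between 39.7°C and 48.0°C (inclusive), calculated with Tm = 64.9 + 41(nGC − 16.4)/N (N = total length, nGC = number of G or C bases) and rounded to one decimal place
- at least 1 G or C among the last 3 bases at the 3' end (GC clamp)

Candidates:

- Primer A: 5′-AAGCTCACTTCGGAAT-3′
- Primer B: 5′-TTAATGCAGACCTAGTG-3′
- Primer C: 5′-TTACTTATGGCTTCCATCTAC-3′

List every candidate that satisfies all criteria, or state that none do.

Primer A (16 nt, A=5 T=4 G=3 C=4): length 16, outside 17–22 ✗; Tm = 64.9 + 41·(7 − 16.4)/16 = 40.8°C ✓; 3' end AAT has 0 G/C, need ≥1 ✗ — fails.
Primer B (17 nt, A=5 T=5 G=4 C=3): length 17 ✓; Tm = 64.9 + 41·(7 − 16.4)/17 = 42.2°C ✓; 3' end GTG has 2 G/C ✓ — passes.
Primer C (21 nt, A=4 T=9 G=2 C=6): length 21 ✓; Tm = 64.9 + 41·(8 − 16.4)/21 = 48.5°C, outside 39.7–48.0°C ✗; 3' end TAC has 1 G/C ✓ — fails.

Primer B only.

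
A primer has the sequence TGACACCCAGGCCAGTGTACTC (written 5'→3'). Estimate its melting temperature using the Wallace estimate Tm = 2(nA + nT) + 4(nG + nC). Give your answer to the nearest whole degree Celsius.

70°C

Base counts: A=5, T=4, G=5, C=8 (length 22).
Tm = 2·(5+4) + 4·(5+8) = 2·9 + 4·13 = 18 + 52 = 70°C.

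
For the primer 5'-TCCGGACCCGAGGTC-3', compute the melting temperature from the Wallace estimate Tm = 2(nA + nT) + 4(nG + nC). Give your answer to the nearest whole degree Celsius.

Base counts: A=2, T=2, G=5, C=6 (length 15).
Tm = 2·(2+2) + 4·(5+6) = 2·4 + 4·11 = 8 + 44 = 52°C.

52°C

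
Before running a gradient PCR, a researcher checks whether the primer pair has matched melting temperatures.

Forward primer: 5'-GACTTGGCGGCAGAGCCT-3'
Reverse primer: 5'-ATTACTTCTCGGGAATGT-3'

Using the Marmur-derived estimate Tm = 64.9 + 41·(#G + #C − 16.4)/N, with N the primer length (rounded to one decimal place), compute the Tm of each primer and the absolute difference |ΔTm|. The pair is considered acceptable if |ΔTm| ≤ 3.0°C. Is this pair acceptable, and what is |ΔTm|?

Forward: G+C = 12, N = 18 → Tm = 64.9 + 41·(12 − 16.4)/18 = 54.9°C.
Reverse: G+C = 7, N = 18 → Tm = 64.9 + 41·(7 − 16.4)/18 = 43.5°C.
|ΔTm| = |54.9 − 43.5| = 11.4°C, > 3.0°C.

|ΔTm| = 11.4°C; the pair is not acceptable.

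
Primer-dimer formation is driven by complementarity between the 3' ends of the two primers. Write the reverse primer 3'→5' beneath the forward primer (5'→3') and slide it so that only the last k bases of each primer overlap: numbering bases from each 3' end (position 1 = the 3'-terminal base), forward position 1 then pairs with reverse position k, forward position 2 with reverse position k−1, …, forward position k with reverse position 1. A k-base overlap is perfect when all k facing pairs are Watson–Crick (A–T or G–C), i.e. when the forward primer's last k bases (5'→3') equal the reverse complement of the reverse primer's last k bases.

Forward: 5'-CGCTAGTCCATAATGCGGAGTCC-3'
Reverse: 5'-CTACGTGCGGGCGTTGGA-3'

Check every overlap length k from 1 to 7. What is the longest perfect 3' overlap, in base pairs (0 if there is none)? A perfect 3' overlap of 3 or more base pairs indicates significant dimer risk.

Last 7 bases (5'→3') — forward …GGAGTCC, reverse …CGTTGGA.
Reverse complement of the reverse primer's last 7 bases: TCCAACG; its first k bases are the reverse complement of the reverse primer's last k bases, so a perfect k-base overlap needs the forward primer's last k bases to equal them.
Comparing (forward last k vs required): k=1: C vs T ✗; k=2: CC vs TC ✗; k=3: TCC vs TCC ✓; k=4: GTCC vs TCCA ✗; k=5: AGTCC vs TCCAA ✗; k=6: GAGTCC vs TCCAAC ✗; k=7: GGAGTCC vs TCCAACG ✗.
Only k = 3 is perfect, so the longest perfect 3' overlap is 3.

Longest perfect overlap: 3 complementary base pairs; significant dimer risk (threshold 3).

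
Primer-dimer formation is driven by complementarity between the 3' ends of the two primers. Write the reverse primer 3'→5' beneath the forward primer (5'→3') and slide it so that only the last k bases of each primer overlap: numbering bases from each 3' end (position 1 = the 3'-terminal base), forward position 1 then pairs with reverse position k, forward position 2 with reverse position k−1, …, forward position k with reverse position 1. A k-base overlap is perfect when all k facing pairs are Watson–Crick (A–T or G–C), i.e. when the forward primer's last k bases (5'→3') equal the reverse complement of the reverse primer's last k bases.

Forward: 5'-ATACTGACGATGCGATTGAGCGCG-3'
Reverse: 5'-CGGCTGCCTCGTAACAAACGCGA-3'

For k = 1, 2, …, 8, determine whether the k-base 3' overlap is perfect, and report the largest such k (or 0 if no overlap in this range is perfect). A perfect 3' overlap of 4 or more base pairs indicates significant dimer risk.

Last 8 bases (5'→3') — forward …TGAGCGCG, reverse …AAACGCGA.
Reverse complement of the reverse primer's last 8 bases: TCGCGTTT; its first k bases are the reverse complement of the reverse primer's last k bases, so a perfect k-base overlap needs the forward primer's last k bases to equal them.
Comparing (forward last k vs required): k=1: G vs T ✗; k=2: CG vs TC ✗; k=3: GCG vs TCG ✗; k=4: CGCG vs TCGC ✗; k=5: GCGCG vs TCGCG ✗; k=6: AGCGCG vs TCGCGT ✗; k=7: GAGCGCG vs TCGCGTT ✗; k=8: TGAGCGCG vs TCGCGTTT ✗.
No overlap length from 1 to 8 is perfect, so the longest perfect 3' overlap is 0.

Longest perfect overlap: 0 complementary base pairs; below the dimer-risk threshold (threshold 4).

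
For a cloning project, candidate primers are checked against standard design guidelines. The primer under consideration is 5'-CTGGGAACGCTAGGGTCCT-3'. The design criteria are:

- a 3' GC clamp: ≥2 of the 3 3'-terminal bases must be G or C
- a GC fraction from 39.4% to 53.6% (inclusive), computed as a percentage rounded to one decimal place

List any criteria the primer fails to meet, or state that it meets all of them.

Fails: GC content.

Base counts: A=3, T=4, G=7, C=5 (length 19).
GC clamp: 3' end CCT has 2 G/C ✓
GC content: GC 12/19 = 63.2%, outside 39.4–53.6% ✗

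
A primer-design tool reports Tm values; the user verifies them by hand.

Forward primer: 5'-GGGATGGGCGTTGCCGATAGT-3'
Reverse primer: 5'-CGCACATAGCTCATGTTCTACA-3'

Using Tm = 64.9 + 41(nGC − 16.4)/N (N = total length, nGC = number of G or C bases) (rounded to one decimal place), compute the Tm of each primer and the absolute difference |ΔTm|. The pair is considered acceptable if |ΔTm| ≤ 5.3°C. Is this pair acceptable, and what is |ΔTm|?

Forward: G+C = 13, N = 21 → Tm = 64.9 + 41·(13 − 16.4)/21 = 58.3°C.
Reverse: G+C = 10, N = 22 → Tm = 64.9 + 41·(10 − 16.4)/22 = 53.0°C.
|ΔTm| = |58.3 − 53.0| = 5.3°C, ≤ 5.3°C.

|ΔTm| = 5.3°C; the pair is acceptable.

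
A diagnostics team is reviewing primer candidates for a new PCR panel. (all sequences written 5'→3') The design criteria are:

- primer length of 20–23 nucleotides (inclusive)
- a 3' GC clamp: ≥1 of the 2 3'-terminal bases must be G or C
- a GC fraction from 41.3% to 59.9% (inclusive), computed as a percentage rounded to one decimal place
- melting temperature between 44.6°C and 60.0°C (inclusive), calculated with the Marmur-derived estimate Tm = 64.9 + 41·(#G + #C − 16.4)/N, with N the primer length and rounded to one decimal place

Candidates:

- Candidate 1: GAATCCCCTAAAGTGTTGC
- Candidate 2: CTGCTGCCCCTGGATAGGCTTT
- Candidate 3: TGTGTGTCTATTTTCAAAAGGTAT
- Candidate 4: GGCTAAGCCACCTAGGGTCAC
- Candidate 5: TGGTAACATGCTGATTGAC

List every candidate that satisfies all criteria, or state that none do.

Candidate 1 (19 nt, A=5 T=5 G=4 C=5): length 19, outside 20–23 ✗; 3' end GC has 2 G/C ✓; GC 9/19 = 47.4% ✓; Tm = 64.9 + 41·(9 − 16.4)/19 = 48.9°C ✓ — fails.
Candidate 2 (22 nt, A=2 T=7 G=6 C=7): length 22 ✓; 3' end TT has 0 G/C, need ≥1 ✗; GC 13/22 = 59.1% ✓; Tm = 64.9 + 41·(13 − 16.4)/22 = 58.6°C ✓ — fails.
Candidate 3 (24 nt, A=6 T=11 G=5 C=2): length 24, outside 20–23 ✗; 3' end AT has 0 G/C, need ≥1 ✗; GC 7/24 = 29.2%, outside 41.3–59.9% ✗; Tm = 64.9 + 41·(7 − 16.4)/24 = 48.8°C ✓ — fails.
Candidate 4 (21 nt, A=5 T=3 G=6 C=7): length 21 ✓; 3' end AC has 1 G/C ✓; GC 13/21 = 61.9%, outside 41.3–59.9% ✗; Tm = 64.9 + 41·(13 − 16.4)/21 = 58.3°C ✓ — fails.
Candidate 5 (19 nt, A=5 T=6 G=5 C=3): length 19, outside 20–23 ✗; 3' end AC has 1 G/C ✓; GC 8/19 = 42.1% ✓; Tm = 64.9 + 41·(8 − 16.4)/19 = 46.8°C ✓ — fails.

None of the candidates satisfy all criteria.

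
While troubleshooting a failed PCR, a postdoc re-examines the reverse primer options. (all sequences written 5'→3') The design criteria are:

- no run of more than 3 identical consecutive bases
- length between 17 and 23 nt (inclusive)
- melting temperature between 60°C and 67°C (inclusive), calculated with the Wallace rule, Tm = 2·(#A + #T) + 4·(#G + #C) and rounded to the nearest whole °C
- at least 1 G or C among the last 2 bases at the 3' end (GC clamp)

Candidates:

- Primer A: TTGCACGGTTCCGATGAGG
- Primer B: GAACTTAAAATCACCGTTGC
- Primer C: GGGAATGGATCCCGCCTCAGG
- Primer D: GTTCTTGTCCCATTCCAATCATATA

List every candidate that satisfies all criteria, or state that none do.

Primer A (19 nt, A=3 T=5 G=7 C=4): longest run = 2 ✓; length 19 ✓; Tm = 2·8 + 4·11 = 60°C ✓; 3' end GG has 2 G/C ✓ — passes.
Primer B (20 nt, A=7 T=5 G=3 C=5): longest run = 4, exceeds 3 ✗; length 20 ✓; Tm = 2·12 + 4·8 = 56°C, outside 60–67°C ✗; 3' end GC has 2 G/C ✓ — fails.
Primer C (21 nt, A=4 T=3 G=8 C=6): longest run = 3 ✓; length 21 ✓; Tm = 2·7 + 4·14 = 70°C, outside 60–67°C ✗; 3' end GG has 2 G/C ✓ — fails.
Primer D (25 nt, A=6 T=10 G=2 C=7): longest run = 3 ✓; length 25, outside 17–23 ✗; Tm = 2·16 + 4·9 = 68°C, outside 60–67°C ✗; 3' end TA has 0 G/C, need ≥1 ✗ — fails.

Primer A only.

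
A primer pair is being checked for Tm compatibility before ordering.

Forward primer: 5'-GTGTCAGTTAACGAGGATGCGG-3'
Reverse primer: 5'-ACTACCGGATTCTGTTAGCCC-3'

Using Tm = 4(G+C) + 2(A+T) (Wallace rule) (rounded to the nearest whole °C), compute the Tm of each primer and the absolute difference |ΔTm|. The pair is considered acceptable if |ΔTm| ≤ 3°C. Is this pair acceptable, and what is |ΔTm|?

Forward: A=5 T=5 G=9 C=3 → Tm = 2·10 + 4·12 = 68°C.
Reverse: A=4 T=6 G=4 C=7 → Tm = 2·10 + 4·11 = 64°C.
|ΔTm| = |68 − 64| = 4°C, > 3°C.

|ΔTm| = 4°C; the pair is not acceptable.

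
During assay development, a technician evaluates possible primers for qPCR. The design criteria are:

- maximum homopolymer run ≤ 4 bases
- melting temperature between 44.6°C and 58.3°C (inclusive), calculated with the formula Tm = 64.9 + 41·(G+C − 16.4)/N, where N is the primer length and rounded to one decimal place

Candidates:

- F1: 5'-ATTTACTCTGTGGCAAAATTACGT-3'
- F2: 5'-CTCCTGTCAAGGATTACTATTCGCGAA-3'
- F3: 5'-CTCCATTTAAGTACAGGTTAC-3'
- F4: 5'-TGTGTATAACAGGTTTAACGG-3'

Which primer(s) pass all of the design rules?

F1, F2, F3 and F4.

F1 (24 nt, A=7 T=9 G=4 C=4): longest run = 4 ✓; Tm = 64.9 + 41·(8 − 16.4)/24 = 50.6°C ✓ — passes.
F2 (27 nt, A=7 T=8 G=5 C=7): longest run = 2 ✓; Tm = 64.9 + 41·(12 − 16.4)/27 = 58.2°C ✓ — passes.
F3 (21 nt, A=6 T=7 G=3 C=5): longest run = 3 ✓; Tm = 64.9 + 41·(8 − 16.4)/21 = 48.5°C ✓ — passes.
F4 (21 nt, A=6 T=7 G=6 C=2): longest run = 3 ✓; Tm = 64.9 + 41·(8 − 16.4)/21 = 48.5°C ✓ — passes.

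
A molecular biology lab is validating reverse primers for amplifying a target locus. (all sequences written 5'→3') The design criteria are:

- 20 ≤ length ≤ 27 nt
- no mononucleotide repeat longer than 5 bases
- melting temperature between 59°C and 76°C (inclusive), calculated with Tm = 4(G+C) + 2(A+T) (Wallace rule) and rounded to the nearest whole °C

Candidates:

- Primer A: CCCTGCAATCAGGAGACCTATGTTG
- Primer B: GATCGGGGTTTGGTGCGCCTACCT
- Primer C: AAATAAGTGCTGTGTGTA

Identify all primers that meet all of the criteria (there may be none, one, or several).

Primer A (25 nt, A=6 T=6 G=6 C=7): length 25 ✓; longest run = 3 ✓; Tm = 2·12 + 4·13 = 76°C ✓ — passes.
Primer B (24 nt, A=2 T=7 G=9 C=6): length 24 ✓; longest run = 4 ✓; Tm = 2·9 + 4·15 = 78°C, outside 59–76°C ✗ — fails.
Primer C (18 nt, A=6 T=6 G=5 C=1): length 18, outside 20–27 ✗; longest run = 3 ✓; Tm = 2·12 + 4·6 = 48°C, outside 59–76°C ✗ — fails.

Primer A only.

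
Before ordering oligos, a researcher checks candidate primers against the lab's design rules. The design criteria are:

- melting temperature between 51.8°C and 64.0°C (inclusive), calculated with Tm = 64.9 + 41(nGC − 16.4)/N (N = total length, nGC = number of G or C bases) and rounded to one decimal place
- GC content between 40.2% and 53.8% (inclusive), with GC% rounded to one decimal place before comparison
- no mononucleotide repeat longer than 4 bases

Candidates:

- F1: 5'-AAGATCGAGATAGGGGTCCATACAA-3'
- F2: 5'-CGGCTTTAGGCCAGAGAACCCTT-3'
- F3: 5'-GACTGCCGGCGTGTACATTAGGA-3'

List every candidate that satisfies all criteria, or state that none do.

F1 (25 nt, A=10 T=4 G=7 C=4): Tm = 64.9 + 41·(11 − 16.4)/25 = 56.0°C ✓; GC 11/25 = 44.0% ✓; longest run = 4 ✓ — passes.
F2 (23 nt, A=5 T=5 G=6 C=7): Tm = 64.9 + 41·(13 − 16.4)/23 = 58.8°C ✓; GC 13/23 = 56.5%, outside 40.2–53.8% ✗; longest run = 3 ✓ — fails.
F3 (23 nt, A=5 T=5 G=8 C=5): Tm = 64.9 + 41·(13 − 16.4)/23 = 58.8°C ✓; GC 13/23 = 56.5%, outside 40.2–53.8% ✗; longest run = 2 ✓ — fails.

F1 only.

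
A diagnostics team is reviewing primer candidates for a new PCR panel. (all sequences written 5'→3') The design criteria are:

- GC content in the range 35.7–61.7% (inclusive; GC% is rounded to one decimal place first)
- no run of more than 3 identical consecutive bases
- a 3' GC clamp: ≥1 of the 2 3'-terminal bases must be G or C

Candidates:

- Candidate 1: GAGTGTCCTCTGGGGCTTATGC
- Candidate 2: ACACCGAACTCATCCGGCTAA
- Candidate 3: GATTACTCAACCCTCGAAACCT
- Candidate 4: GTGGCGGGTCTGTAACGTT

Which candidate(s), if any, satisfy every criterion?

Candidate 3 only.

Candidate 1 (22 nt, A=2 T=7 G=8 C=5): GC 13/22 = 59.1% ✓; longest run = 4, exceeds 3 ✗; 3' end GC has 2 G/C ✓ — fails.
Candidate 2 (21 nt, A=7 T=3 G=3 C=8): GC 11/21 = 52.4% ✓; longest run = 2 ✓; 3' end AA has 0 G/C, need ≥1 ✗ — fails.
Candidate 3 (22 nt, A=7 T=5 G=2 C=8): GC 10/22 = 45.5% ✓; longest run = 3 ✓; 3' end CT has 1 G/C ✓ — passes.
Candidate 4 (19 nt, A=2 T=6 G=8 C=3): GC 11/19 = 57.9% ✓; longest run = 3 ✓; 3' end TT has 0 G/C, need ≥1 ✗ — fails.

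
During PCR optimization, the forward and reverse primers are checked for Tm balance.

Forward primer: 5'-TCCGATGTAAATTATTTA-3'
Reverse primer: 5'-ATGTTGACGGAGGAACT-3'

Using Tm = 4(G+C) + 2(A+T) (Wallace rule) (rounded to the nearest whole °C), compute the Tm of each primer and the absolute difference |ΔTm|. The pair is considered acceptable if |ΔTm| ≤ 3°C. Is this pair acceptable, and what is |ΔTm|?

Forward: A=6 T=8 G=2 C=2 → Tm = 2·14 + 4·4 = 44°C.
Reverse: A=5 T=4 G=6 C=2 → Tm = 2·9 + 4·8 = 50°C.
|ΔTm| = |44 − 50| = 6°C, > 3°C.

|ΔTm| = 6°C; the pair is not acceptable.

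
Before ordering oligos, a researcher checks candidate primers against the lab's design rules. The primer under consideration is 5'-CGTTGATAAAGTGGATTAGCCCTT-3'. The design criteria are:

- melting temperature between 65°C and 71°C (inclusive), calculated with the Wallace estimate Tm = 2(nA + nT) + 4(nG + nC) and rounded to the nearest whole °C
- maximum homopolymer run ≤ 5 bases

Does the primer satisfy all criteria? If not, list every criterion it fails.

Base counts: A=6, T=8, G=6, C=4 (length 24).
Tm: Tm = 2·14 + 4·10 = 68°C ✓
homopolymer run: longest run = 3 ✓

Meets all criteria.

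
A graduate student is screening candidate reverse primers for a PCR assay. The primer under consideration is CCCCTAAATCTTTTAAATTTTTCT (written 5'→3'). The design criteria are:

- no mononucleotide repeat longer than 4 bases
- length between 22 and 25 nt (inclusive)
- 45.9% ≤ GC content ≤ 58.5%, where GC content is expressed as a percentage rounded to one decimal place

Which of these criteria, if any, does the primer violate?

Fails: homopolymer run, GC content.

Base counts: A=6, T=12, G=0, C=6 (length 24).
homopolymer run: longest run = 5, exceeds 4 ✗
length: length 24 ✓
GC content: GC 6/24 = 25.0%, outside 45.9–58.5% ✗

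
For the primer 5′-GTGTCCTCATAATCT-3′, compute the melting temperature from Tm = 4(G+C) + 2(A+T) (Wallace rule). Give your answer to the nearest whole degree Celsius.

Base counts: A=3, T=6, G=2, C=4 (length 15).
Tm = 2·(3+6) + 4·(2+4) = 2·9 + 4·6 = 18 + 24 = 42°C.

42°C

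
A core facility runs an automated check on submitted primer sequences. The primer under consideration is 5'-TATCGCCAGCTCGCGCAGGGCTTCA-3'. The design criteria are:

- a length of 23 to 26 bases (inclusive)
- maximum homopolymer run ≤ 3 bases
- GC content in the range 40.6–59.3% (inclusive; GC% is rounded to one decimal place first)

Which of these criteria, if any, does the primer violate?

Base counts: A=4, T=5, G=7, C=9 (length 25).
length: length 25 ✓
homopolymer run: longest run = 3 ✓
GC content: GC 16/25 = 64.0%, outside 40.6–59.3% ✗

Fails: GC content.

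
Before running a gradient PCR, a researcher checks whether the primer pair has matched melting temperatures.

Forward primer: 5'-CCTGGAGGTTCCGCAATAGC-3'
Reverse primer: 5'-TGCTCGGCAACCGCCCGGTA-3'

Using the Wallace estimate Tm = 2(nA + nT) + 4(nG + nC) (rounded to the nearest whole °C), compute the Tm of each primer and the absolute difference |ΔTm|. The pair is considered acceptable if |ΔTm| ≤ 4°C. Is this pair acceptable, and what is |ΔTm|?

|ΔTm| = 4°C; the pair is acceptable.

Forward: A=4 T=4 G=6 C=6 → Tm = 2·8 + 4·12 = 64°C.
Reverse: A=3 T=3 G=6 C=8 → Tm = 2·6 + 4·14 = 68°C.
|ΔTm| = |64 − 68| = 4°C, ≤ 4°C.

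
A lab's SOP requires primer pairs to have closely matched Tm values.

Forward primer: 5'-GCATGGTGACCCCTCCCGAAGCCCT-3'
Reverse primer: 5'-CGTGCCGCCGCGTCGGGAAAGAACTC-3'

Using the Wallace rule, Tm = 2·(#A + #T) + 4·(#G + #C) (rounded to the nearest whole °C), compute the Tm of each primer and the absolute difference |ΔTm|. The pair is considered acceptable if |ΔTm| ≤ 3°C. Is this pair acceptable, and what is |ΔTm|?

|ΔTm| = 4°C; the pair is not acceptable.

Forward: A=4 T=4 G=6 C=11 → Tm = 2·8 + 4·17 = 84°C.
Reverse: A=5 T=3 G=9 C=9 → Tm = 2·8 + 4·18 = 88°C.
|ΔTm| = |84 − 88| = 4°C, > 3°C.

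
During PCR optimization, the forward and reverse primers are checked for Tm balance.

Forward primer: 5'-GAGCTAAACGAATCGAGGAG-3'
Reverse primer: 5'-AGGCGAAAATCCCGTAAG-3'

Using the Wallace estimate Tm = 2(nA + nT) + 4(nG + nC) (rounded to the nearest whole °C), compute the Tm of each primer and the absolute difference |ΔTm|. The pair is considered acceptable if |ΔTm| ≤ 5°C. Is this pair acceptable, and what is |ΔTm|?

|ΔTm| = 6°C; the pair is not acceptable.

Forward: A=8 T=2 G=7 C=3 → Tm = 2·10 + 4·10 = 60°C.
Reverse: A=7 T=2 G=5 C=4 → Tm = 2·9 + 4·9 = 54°C.
|ΔTm| = |60 − 54| = 6°C, > 5°C.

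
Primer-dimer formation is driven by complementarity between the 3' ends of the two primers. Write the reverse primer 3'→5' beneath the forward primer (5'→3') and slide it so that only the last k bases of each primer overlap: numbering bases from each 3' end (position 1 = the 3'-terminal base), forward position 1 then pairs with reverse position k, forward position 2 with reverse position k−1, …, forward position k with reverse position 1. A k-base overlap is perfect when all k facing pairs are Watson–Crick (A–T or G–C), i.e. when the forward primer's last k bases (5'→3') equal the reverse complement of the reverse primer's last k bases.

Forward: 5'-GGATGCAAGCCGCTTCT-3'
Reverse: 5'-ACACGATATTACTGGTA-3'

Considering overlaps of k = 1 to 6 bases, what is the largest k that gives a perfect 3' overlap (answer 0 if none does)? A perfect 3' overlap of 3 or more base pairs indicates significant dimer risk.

Longest perfect overlap: 1 complementary base pair; below the dimer-risk threshold (threshold 3).

Last 6 bases (5'→3') — forward …GCTTCT, reverse …CTGGTA.
Reverse complement of the reverse primer's last 6 bases: TACCAG; its first k bases are the reverse complement of the reverse primer's last k bases, so a perfect k-base overlap needs the forward primer's last k bases to equal them.
Comparing (forward last k vs required): k=1: T vs T ✓; k=2: CT vs TA ✗; k=3: TCT vs TAC ✗; k=4: TTCT vs TACC ✗; k=5: CTTCT vs TACCA ✗; k=6: GCTTCT vs TACCAG ✗.
Only k = 1 is perfect, so the longest perfect 3' overlap is 1.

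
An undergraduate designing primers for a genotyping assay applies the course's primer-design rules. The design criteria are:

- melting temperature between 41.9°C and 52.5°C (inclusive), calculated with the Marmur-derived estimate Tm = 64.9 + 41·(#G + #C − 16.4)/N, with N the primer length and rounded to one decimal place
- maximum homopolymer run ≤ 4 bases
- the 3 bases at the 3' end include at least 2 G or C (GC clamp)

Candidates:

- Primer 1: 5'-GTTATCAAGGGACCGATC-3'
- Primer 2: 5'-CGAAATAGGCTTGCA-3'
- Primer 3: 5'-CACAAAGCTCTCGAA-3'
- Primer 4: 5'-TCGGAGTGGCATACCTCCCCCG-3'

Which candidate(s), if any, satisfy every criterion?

Primer 1 (18 nt, A=5 T=4 G=5 C=4): Tm = 64.9 + 41·(9 − 16.4)/18 = 48.0°C ✓; longest run = 3 ✓; 3' end ATC has 1 G/C, need ≥2 ✗ — fails.
Primer 2 (15 nt, A=5 T=3 G=4 C=3): Tm = 64.9 + 41·(7 − 16.4)/15 = 39.2°C, outside 41.9–52.5°C ✗; longest run = 3 ✓; 3' end GCA has 2 G/C ✓ — fails.
Primer 3 (15 nt, A=6 T=2 G=2 C=5): Tm = 64.9 + 41·(7 − 16.4)/15 = 39.2°C, outside 41.9–52.5°C ✗; longest run = 3 ✓; 3' end GAA has 1 G/C, need ≥2 ✗ — fails.
Primer 4 (22 nt, A=3 T=4 G=6 C=9): Tm = 64.9 + 41·(15 − 16.4)/22 = 62.3°C, outside 41.9–52.5°C ✗; longest run = 5, exceeds 4 ✗; 3' end CCG has 3 G/C ✓ — fails.

None of the candidates satisfy all criteria.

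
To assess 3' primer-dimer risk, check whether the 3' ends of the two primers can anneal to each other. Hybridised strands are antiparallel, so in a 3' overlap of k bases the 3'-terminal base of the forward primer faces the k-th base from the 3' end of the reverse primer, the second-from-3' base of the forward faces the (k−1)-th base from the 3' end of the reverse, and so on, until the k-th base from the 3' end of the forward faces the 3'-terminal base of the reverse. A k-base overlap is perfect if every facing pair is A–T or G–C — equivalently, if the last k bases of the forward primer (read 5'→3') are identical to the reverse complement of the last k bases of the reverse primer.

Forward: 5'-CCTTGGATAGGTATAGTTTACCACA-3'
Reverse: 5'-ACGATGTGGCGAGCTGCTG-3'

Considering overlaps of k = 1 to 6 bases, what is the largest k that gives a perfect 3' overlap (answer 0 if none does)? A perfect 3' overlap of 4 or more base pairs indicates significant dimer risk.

Longest perfect overlap: 2 complementary base pairs; below the dimer-risk threshold (threshold 4).

Last 6 bases (5'→3') — forward …ACCACA, reverse …CTGCTG.
Reverse complement of the reverse primer's last 6 bases: CAGCAG; its first k bases are the reverse complement of the reverse primer's last k bases, so a perfect k-base overlap needs the forward primer's last k bases to equal them.
Comparing (forward last k vs required): k=1: A vs C ✗; k=2: CA vs CA ✓; k=3: ACA vs CAG ✗; k=4: CACA vs CAGC ✗; k=5: CCACA vs CAGCA ✗; k=6: ACCACA vs CAGCAG ✗.
Only k = 2 is perfect, so the longest perfect 3' overlap is 2.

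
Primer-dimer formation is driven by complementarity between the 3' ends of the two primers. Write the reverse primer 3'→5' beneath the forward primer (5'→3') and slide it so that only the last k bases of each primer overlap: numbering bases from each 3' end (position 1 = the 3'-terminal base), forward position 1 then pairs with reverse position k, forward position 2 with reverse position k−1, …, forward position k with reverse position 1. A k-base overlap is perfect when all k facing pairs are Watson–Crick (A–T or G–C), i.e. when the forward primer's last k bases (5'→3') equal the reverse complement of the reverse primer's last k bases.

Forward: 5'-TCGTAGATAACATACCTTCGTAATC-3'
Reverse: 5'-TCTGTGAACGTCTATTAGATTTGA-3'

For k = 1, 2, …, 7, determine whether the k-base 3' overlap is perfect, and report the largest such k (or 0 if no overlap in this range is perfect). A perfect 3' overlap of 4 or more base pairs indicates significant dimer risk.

Longest perfect overlap: 2 complementary base pairs; below the dimer-risk threshold (threshold 4).

Last 7 bases (5'→3') — forward …CGTAATC, reverse …GATTTGA.
Reverse complement of the reverse primer's last 7 bases: TCAAATC; its first k bases are the reverse complement of the reverse primer's last k bases, so a perfect k-base overlap needs the forward primer's last k bases to equal them.
Comparing (forward last k vs required): k=1: C vs T ✗; k=2: TC vs TC ✓; k=3: ATC vs TCA ✗; k=4: AATC vs TCAA ✗; k=5: TAATC vs TCAAA ✗; k=6: GTAATC vs TCAAAT ✗; k=7: CGTAATC vs TCAAATC ✗.
Only k = 2 is perfect, so the longest perfect 3' overlap is 2.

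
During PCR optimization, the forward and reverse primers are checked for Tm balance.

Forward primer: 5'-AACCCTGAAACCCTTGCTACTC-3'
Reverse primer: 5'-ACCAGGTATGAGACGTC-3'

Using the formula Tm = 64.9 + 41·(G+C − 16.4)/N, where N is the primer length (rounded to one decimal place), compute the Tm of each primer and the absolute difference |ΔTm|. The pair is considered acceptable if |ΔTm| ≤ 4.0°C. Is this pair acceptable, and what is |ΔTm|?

|ΔTm| = 7.7°C; the pair is not acceptable.

Forward: G+C = 11, N = 22 → Tm = 64.9 + 41·(11 − 16.4)/22 = 54.8°C.
Reverse: G+C = 9, N = 17 → Tm = 64.9 + 41·(9 − 16.4)/17 = 47.1°C.
|ΔTm| = |54.8 − 47.1| = 7.7°C, > 4.0°C.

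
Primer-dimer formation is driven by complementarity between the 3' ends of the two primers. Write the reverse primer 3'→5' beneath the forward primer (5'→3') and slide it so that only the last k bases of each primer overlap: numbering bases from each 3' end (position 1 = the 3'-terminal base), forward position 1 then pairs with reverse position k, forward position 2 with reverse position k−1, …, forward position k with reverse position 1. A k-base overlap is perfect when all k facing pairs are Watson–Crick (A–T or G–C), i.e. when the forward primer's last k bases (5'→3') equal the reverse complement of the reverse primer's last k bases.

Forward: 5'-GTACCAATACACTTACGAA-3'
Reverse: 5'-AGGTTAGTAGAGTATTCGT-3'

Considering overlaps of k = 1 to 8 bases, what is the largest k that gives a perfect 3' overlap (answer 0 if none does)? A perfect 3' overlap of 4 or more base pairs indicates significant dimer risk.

Last 8 bases (5'→3') — forward …CTTACGAA, reverse …GTATTCGT.
Reverse complement of the reverse primer's last 8 bases: ACGAATAC; its first k bases are the reverse complement of the reverse primer's last k bases, so a perfect k-base overlap needs the forward primer's last k bases to equal them.
Comparing (forward last k vs required): k=1: A vs A ✓; k=2: AA vs AC ✗; k=3: GAA vs ACG ✗; k=4: CGAA vs ACGA ✗; k=5: ACGAA vs ACGAA ✓; k=6: TACGAA vs ACGAAT ✗; k=7: TTACGAA vs ACGAATA ✗; k=8: CTTACGAA vs ACGAATAC ✗.
Perfect overlaps at k = 1, 5; the largest is 5.

Longest perfect overlap: 5 complementary base pairs; significant dimer risk (threshold 4).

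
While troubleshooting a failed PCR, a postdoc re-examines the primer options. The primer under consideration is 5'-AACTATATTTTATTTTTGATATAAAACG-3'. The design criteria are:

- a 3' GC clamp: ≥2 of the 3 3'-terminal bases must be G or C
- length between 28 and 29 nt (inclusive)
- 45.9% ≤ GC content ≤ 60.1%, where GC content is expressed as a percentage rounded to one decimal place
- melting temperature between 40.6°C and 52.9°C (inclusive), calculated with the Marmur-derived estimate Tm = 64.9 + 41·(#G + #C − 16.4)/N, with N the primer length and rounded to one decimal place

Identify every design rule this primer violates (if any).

Fails: GC content.

Base counts: A=11, T=13, G=2, C=2 (length 28).
GC clamp: 3' end ACG has 2 G/C ✓
length: length 28 ✓
GC content: GC 4/28 = 14.3%, outside 45.9–60.1% ✗
Tm: Tm = 64.9 + 41·(4 − 16.4)/28 = 46.7°C ✓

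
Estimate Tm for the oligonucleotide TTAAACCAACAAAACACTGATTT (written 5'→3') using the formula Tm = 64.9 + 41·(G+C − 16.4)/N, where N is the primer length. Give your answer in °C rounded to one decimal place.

46.4°C

Base counts: A=11, T=6, G=1, C=5; G+C = 6, N = 23.
Tm = 64.9 + 41·(6 − 16.4)/23 = 64.9 + -426.40/23 = 46.4°C.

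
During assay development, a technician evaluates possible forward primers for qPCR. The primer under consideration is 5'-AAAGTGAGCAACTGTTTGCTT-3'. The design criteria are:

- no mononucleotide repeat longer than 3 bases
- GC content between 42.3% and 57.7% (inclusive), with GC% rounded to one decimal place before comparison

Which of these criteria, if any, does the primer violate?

Base counts: A=6, T=7, G=5, C=3 (length 21).
homopolymer run: longest run = 3 ✓
GC content: GC 8/21 = 38.1%, outside 42.3–57.7% ✗

Fails: GC content.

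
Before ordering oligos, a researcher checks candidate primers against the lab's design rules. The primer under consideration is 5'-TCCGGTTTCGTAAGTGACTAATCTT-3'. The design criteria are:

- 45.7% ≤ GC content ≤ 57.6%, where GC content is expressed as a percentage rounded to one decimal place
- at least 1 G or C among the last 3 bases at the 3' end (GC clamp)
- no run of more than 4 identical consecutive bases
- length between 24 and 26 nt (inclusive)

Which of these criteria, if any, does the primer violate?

Base counts: A=5, T=10, G=5, C=5 (length 25).
GC content: GC 10/25 = 40.0%, outside 45.7–57.6% ✗
GC clamp: 3' end CTT has 1 G/C ✓
homopolymer run: longest run = 3 ✓
length: length 25 ✓

Fails: GC content.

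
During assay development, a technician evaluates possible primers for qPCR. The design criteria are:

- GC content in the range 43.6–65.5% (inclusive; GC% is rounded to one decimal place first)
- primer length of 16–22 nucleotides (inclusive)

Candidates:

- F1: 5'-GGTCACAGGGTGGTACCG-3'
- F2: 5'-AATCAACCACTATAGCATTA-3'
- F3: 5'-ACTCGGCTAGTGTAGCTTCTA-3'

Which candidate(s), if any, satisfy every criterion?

F3 only.

F1 (18 nt, A=3 T=3 G=8 C=4): GC 12/18 = 66.7%, outside 43.6–65.5% ✗; length 18 ✓ — fails.
F2 (20 nt, A=9 T=5 G=1 C=5): GC 6/20 = 30.0%, outside 43.6–65.5% ✗; length 20 ✓ — fails.
F3 (21 nt, A=4 T=7 G=5 C=5): GC 10/21 = 47.6% ✓; length 21 ✓ — passes.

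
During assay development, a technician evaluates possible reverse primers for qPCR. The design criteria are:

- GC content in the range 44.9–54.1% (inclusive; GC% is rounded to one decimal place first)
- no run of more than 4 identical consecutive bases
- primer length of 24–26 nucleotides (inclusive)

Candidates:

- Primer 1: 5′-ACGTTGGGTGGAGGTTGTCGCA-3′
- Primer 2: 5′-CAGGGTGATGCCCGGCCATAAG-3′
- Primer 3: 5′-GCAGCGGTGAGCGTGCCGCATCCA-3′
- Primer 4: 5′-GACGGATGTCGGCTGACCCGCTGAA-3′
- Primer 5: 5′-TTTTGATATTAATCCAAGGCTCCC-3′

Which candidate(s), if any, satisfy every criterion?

None of the candidates satisfy all criteria.

Primer 1 (22 nt, A=3 T=6 G=10 C=3): GC 13/22 = 59.1%, outside 44.9–54.1% ✗; longest run = 3 ✓; length 22, outside 24–26 ✗ — fails.
Primer 2 (22 nt, A=5 T=3 G=8 C=6): GC 14/22 = 63.6%, outside 44.9–54.1% ✗; longest run = 3 ✓; length 22, outside 24–26 ✗ — fails.
Primer 3 (24 nt, A=4 T=3 G=9 C=8): GC 17/24 = 70.8%, outside 44.9–54.1% ✗; longest run = 2 ✓; length 24 ✓ — fails.
Primer 4 (25 nt, A=5 T=4 G=9 C=7): GC 16/25 = 64.0%, outside 44.9–54.1% ✗; longest run = 3 ✓; length 25 ✓ — fails.
Primer 5 (24 nt, A=6 T=9 G=3 C=6): GC 9/24 = 37.5%, outside 44.9–54.1% ✗; longest run = 4 ✓; length 24 ✓ — fails.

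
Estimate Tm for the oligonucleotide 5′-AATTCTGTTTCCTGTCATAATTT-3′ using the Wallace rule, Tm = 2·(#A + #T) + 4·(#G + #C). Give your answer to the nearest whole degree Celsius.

Base counts: A=5, T=12, G=2, C=4 (length 23).
Tm = 2·(5+12) + 4·(2+4) = 2·17 + 4·6 = 34 + 24 = 58°C.

58°C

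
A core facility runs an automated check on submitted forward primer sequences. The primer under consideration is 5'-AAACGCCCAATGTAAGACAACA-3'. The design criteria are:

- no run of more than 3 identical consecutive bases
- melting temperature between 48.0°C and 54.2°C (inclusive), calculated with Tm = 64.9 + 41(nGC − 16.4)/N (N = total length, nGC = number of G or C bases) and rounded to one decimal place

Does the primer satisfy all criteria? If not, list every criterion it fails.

Meets all criteria.

Base counts: A=11, T=2, G=3, C=6 (length 22).
homopolymer run: longest run = 3 ✓
Tm: Tm = 64.9 + 41·(9 − 16.4)/22 = 51.1°C ✓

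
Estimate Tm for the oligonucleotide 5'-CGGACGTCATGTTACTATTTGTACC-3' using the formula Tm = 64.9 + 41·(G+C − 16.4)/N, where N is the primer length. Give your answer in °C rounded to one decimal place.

Base counts: A=5, T=9, G=5, C=6; G+C = 11, N = 25.
Tm = 64.9 + 41·(11 − 16.4)/25 = 64.9 + -221.40/25 = 56.0°C.

56.0°C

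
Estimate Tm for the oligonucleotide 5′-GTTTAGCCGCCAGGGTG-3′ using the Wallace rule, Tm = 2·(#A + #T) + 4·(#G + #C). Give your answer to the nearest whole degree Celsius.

Base counts: A=2, T=4, G=7, C=4 (length 17).
Tm = 2·(2+4) + 4·(7+4) = 2·6 + 4·11 = 12 + 44 = 56°C.

56°C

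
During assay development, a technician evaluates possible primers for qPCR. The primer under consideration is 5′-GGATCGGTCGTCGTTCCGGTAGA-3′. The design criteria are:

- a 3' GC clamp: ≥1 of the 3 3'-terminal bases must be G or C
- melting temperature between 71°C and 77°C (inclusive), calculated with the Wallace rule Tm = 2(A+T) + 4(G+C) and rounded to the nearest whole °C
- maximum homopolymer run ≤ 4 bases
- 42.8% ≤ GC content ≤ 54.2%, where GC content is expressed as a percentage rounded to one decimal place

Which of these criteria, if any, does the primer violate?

Fails: GC content.

Base counts: A=3, T=6, G=9, C=5 (length 23).
GC clamp: 3' end AGA has 1 G/C ✓
Tm: Tm = 2·9 + 4·14 = 74°C ✓
homopolymer run: longest run = 2 ✓
GC content: GC 14/23 = 60.9%, outside 42.8–54.2% ✗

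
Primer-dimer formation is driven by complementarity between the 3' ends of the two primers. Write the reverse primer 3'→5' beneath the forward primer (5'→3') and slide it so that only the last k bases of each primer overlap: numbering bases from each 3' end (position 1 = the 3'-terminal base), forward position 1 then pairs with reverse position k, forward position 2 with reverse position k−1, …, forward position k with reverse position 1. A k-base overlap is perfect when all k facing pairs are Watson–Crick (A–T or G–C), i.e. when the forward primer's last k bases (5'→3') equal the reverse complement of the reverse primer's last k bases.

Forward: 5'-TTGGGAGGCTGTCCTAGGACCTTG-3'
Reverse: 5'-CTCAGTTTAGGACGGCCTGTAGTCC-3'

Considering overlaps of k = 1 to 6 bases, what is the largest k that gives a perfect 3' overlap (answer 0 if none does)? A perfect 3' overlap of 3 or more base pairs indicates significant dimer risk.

Last 6 bases (5'→3') — forward …ACCTTG, reverse …TAGTCC.
Reverse complement of the reverse primer's last 6 bases: GGACTA; its first k bases are the reverse complement of the reverse primer's last k bases, so a perfect k-base overlap needs the forward primer's last k bases to equal them.
Comparing (forward last k vs required): k=1: G vs G ✓; k=2: TG vs GG ✗; k=3: TTG vs GGA ✗; k=4: CTTG vs GGAC ✗; k=5: CCTTG vs GGACT ✗; k=6: ACCTTG vs GGACTA ✗.
Only k = 1 is perfect, so the longest perfect 3' overlap is 1.

Longest perfect overlap: 1 complementary base pair; below the dimer-risk threshold (threshold 3).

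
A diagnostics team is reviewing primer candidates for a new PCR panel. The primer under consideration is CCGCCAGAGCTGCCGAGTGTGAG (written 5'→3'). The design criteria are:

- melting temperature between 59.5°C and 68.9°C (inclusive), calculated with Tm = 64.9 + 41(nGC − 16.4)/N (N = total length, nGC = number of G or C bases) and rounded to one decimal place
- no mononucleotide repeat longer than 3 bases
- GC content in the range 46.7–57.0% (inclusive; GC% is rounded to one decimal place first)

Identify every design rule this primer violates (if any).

Fails: GC content.

Base counts: A=4, T=3, G=9, C=7 (length 23).
Tm: Tm = 64.9 + 41·(16 − 16.4)/23 = 64.2°C ✓
homopolymer run: longest run = 2 ✓
GC content: GC 16/23 = 69.6%, outside 46.7–57.0% ✗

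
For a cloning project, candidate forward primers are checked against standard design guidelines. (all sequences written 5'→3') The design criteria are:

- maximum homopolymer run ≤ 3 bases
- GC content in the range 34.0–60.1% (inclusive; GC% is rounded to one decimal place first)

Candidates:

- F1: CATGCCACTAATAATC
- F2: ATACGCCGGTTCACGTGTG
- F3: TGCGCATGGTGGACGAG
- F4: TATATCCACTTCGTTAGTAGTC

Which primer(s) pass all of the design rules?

F1 (16 nt, A=6 T=4 G=1 C=5): longest run = 2 ✓; GC 6/16 = 37.5% ✓ — passes.
F2 (19 nt, A=3 T=5 G=6 C=5): longest run = 2 ✓; GC 11/19 = 57.9% ✓ — passes.
F3 (17 nt, A=3 T=3 G=8 C=3): longest run = 2 ✓; GC 11/17 = 64.7%, outside 34.0–60.1% ✗ — fails.
F4 (22 nt, A=5 T=9 G=3 C=5): longest run = 2 ✓; GC 8/22 = 36.4% ✓ — passes.

F1, F2 and F4.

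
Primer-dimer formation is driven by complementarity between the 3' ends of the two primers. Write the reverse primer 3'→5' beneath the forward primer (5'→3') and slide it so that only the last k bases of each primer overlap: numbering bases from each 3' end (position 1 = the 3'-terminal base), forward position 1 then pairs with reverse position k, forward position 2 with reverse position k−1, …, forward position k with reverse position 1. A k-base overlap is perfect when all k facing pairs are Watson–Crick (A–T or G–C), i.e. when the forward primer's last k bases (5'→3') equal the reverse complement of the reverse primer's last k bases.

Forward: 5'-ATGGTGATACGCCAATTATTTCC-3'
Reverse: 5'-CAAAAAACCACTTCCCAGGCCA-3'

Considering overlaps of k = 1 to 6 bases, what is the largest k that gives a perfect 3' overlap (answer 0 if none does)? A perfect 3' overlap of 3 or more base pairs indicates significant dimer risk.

Longest perfect overlap: 0 complementary base pairs; below the dimer-risk threshold (threshold 3).

Last 6 bases (5'→3') — forward …ATTTCC, reverse …AGGCCA.
Reverse complement of the reverse primer's last 6 bases: TGGCCT; its first k bases are the reverse complement of the reverse primer's last k bases, so a perfect k-base overlap needs the forward primer's last k bases to equal them.
Comparing (forward last k vs required): k=1: C vs T ✗; k=2: CC vs TG ✗; k=3: TCC vs TGG ✗; k=4: TTCC vs TGGC ✗; k=5: TTTCC vs TGGCC ✗; k=6: ATTTCC vs TGGCCT ✗.
No overlap length from 1 to 6 is perfect, so the longest perfect 3' overlap is 0.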